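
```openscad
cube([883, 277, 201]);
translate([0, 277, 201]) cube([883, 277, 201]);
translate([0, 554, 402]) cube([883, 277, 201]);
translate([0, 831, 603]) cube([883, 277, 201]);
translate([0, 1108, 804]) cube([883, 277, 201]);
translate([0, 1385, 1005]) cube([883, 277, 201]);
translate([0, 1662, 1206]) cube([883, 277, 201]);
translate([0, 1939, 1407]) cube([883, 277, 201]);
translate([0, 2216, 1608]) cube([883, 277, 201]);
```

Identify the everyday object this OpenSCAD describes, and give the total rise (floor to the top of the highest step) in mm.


A staircase. The total rise is 1809 mm.

9 identical blocks, each offset up and back from the previous — a staircase. Each step is 201 mm tall and there are 9 of them, so the total rise is 9 × 201 = 1809 mm.


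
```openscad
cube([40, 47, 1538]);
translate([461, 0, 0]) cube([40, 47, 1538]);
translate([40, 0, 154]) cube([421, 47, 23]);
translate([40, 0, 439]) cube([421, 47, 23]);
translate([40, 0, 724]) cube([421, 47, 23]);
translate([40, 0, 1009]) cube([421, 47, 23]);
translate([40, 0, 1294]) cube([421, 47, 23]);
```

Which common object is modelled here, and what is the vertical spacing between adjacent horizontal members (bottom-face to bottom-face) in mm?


A ladder. The rung spacing is 285 mm.

Two tall 40×47 posts with 5 short bars between them — a ladder. Adjacent rungs sit at z = 154 and z = 439, so the spacing is 439 − 154 = 285 mm.


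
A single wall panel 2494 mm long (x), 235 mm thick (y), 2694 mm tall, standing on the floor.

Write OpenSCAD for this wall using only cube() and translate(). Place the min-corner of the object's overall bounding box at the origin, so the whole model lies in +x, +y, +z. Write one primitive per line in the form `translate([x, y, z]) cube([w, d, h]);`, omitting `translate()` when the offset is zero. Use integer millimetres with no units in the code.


cube([2494, 235, 2694]);


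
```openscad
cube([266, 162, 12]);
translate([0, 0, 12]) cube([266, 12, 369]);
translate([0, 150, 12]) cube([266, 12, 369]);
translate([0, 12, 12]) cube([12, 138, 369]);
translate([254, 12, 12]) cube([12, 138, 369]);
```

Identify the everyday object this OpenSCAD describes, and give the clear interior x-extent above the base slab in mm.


An open box. The internal width is 242 mm.

A 266×162 base slab with four walls standing on it — an open box. The base is 266 mm wide and the walls are 12 mm thick, so the internal width is 266 − 2 × 12 = 242 mm.


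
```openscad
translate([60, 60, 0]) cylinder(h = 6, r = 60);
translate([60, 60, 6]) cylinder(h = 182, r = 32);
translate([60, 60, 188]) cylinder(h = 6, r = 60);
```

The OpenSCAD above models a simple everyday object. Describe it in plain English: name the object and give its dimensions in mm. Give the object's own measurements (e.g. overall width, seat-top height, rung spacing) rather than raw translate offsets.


A spool: two coaxial disc flanges of radius 60 mm and thickness 6 mm, joined by a core cylinder of radius 32 mm and height 182 mm. The lower flange rests on z = 0 and the three cylinders share a vertical axis.


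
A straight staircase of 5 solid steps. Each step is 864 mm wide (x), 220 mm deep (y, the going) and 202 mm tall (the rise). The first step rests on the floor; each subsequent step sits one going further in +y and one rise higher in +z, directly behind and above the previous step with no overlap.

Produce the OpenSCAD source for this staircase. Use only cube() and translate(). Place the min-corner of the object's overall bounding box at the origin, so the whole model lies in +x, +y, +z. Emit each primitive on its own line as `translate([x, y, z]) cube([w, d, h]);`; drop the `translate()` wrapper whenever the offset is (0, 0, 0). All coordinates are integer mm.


cube([864, 220, 202]);
translate([0, 220, 202]) cube([864, 220, 202]);
translate([0, 440, 404]) cube([864, 220, 202]);
translate([0, 660, 606]) cube([864, 220, 202]);
translate([0, 880, 808]) cube([864, 220, 202]);


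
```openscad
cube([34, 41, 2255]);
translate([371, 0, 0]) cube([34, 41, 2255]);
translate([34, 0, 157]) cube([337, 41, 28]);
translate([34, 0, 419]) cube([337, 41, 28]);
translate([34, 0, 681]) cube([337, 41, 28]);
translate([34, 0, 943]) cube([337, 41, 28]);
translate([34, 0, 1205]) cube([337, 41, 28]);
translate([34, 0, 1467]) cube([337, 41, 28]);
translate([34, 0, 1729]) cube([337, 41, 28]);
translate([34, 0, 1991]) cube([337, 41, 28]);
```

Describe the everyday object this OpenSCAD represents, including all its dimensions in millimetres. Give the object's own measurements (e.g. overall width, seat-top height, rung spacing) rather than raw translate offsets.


A straight ladder. Two 34×41 mm vertical rails, 2255 mm tall, stand 405 mm apart (outside-to-outside) with their front faces coplanar on the −y side. 8 rungs, each 41 mm deep and 28 mm tall, span between the inner faces of the rails, front faces flush with the rails. The lowest rung's underside is at z = 157 mm and rungs are spaced 262 mm apart (underside to underside).


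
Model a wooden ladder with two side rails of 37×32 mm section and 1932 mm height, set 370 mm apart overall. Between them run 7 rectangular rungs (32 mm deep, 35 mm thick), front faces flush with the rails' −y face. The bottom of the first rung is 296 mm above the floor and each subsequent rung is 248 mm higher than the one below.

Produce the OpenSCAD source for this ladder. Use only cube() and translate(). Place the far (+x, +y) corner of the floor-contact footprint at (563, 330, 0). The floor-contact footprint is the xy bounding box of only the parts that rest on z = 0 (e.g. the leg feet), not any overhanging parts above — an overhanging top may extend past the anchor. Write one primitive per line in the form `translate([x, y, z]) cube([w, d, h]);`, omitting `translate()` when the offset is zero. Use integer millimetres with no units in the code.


translate([193, 298, 0]) cube([37, 32, 1932]);
translate([526, 298, 0]) cube([37, 32, 1932]);
translate([230, 298, 296]) cube([296, 32, 35]);
translate([230, 298, 544]) cube([296, 32, 35]);
translate([230, 298, 792]) cube([296, 32, 35]);
translate([230, 298, 1040]) cube([296, 32, 35]);
translate([230, 298, 1288]) cube([296, 32, 35]);
translate([230, 298, 1536]) cube([296, 32, 35]);
translate([230, 298, 1784]) cube([296, 32, 35]);


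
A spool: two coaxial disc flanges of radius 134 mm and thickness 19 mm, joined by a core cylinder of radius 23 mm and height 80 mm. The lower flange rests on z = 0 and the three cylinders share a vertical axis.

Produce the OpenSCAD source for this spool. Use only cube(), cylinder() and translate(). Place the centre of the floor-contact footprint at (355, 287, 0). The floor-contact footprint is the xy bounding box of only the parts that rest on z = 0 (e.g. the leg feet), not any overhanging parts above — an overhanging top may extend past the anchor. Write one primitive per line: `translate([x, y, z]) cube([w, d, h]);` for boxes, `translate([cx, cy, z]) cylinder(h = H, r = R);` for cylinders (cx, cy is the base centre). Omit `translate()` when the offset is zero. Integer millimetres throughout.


translate([355, 287, 0]) cylinder(h = 19, r = 134);
translate([355, 287, 19]) cylinder(h = 80, r = 23);
translate([355, 287, 99]) cylinder(h = 19, r = 134);


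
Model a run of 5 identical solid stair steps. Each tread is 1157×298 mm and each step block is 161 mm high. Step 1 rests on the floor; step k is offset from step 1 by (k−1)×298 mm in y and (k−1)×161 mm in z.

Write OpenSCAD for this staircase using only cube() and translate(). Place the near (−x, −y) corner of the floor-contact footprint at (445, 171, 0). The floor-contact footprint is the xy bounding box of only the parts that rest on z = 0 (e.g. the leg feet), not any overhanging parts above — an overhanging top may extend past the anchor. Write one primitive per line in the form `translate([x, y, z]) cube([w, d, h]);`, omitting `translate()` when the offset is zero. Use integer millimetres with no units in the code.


translate([445, 171, 0]) cube([1157, 298, 161]);
translate([445, 469, 161]) cube([1157, 298, 161]);
translate([445, 767, 322]) cube([1157, 298, 161]);
translate([445, 1065, 483]) cube([1157, 298, 161]);
translate([445, 1363, 644]) cube([1157, 298, 161]);


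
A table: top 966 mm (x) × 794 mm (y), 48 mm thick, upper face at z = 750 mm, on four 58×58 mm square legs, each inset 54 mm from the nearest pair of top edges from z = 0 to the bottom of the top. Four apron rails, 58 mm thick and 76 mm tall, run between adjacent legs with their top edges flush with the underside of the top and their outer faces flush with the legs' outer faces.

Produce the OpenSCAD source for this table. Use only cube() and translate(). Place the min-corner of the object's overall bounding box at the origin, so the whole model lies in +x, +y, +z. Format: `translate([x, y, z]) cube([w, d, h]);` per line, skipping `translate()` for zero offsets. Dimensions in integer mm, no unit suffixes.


// leg_h = 750 - 48 = 702
// apron z = 702 - 76 = 626
translate([0, 0, 702]) cube([966, 794, 48]);
translate([54, 54, 0]) cube([58, 58, 702]);
translate([854, 54, 0]) cube([58, 58, 702]);
translate([54, 682, 0]) cube([58, 58, 702]);
translate([854, 682, 0]) cube([58, 58, 702]);
translate([112, 54, 626]) cube([742, 58, 76]);
translate([112, 682, 626]) cube([742, 58, 76]);
translate([54, 112, 626]) cube([58, 570, 76]);
translate([854, 112, 626]) cube([58, 570, 76]);


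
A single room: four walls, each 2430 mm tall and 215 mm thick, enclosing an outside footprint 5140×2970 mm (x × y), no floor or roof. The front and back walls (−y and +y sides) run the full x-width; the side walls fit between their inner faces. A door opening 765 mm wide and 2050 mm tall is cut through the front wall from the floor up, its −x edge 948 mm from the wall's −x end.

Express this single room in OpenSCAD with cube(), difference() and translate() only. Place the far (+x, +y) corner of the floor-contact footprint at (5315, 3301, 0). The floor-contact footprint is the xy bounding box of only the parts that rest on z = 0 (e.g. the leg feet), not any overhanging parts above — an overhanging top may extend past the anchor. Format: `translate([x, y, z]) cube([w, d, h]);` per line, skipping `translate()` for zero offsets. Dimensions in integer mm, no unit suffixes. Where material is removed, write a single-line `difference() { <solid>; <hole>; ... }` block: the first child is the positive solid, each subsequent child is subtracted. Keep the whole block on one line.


difference() { translate([175, 331, 0]) cube([5140, 215, 2430]); translate([1123, 331, 0]) cube([765, 215, 2050]); }
translate([175, 3086, 0]) cube([5140, 215, 2430]);
translate([175, 546, 0]) cube([215, 2540, 2430]);
translate([5100, 546, 0]) cube([215, 2540, 2430]);


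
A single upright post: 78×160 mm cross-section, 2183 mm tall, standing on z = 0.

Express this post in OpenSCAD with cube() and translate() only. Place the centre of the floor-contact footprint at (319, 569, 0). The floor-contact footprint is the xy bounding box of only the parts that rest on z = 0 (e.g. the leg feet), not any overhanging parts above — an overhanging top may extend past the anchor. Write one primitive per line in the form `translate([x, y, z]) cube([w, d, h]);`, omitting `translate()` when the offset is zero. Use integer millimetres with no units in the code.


translate([280, 489, 0]) cube([78, 160, 2183]);


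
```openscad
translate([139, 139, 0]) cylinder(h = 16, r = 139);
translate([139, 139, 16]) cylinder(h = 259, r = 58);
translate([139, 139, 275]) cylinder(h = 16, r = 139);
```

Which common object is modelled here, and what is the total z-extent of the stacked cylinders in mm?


A spool. The overall height is 291 mm.

Three coaxial cylinders, large–small–large — a spool. Two 16 mm flanges and a 259 mm core give 16 + 259 + 16 = 291 mm.


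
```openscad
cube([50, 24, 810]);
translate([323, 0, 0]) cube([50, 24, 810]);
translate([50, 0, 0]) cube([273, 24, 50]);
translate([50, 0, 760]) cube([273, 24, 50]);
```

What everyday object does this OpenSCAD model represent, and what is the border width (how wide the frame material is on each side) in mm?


A picture frame. The border width is 50 mm.

Four thin pieces enclosing a rectangular opening — a picture frame. The two full-height stiles are 810 mm tall; the top rail sits at z = 760 and is 50 mm tall, so the border above the opening is 810 − 760 = 50 mm, matching the stile x-width.


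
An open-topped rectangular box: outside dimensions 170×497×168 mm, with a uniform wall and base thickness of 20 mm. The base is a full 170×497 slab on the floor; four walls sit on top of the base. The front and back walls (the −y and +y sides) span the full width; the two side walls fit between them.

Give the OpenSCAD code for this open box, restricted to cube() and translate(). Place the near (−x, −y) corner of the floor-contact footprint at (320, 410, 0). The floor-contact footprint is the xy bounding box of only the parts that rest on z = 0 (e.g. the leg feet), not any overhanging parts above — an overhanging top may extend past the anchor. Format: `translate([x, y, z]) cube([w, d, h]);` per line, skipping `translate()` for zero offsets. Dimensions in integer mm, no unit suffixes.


translate([320, 410, 0]) cube([170, 497, 20]);
translate([320, 410, 20]) cube([170, 20, 148]);
translate([320, 887, 20]) cube([170, 20, 148]);
translate([320, 430, 20]) cube([20, 457, 148]);
translate([470, 430, 20]) cube([20, 457, 148]);


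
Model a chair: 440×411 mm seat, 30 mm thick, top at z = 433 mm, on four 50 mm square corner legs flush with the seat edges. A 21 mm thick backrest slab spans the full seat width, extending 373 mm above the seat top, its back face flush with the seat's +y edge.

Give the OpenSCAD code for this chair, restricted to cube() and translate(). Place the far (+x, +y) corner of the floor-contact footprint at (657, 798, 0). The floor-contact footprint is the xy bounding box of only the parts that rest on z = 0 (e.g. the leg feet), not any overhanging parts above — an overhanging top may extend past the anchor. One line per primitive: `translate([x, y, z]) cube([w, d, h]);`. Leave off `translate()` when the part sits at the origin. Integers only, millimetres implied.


translate([217, 387, 403]) cube([440, 411, 30]);
translate([217, 387, 0]) cube([50, 50, 403]);
translate([607, 387, 0]) cube([50, 50, 403]);
translate([217, 748, 0]) cube([50, 50, 403]);
translate([607, 748, 0]) cube([50, 50, 403]);
translate([217, 777, 433]) cube([440, 21, 373]);


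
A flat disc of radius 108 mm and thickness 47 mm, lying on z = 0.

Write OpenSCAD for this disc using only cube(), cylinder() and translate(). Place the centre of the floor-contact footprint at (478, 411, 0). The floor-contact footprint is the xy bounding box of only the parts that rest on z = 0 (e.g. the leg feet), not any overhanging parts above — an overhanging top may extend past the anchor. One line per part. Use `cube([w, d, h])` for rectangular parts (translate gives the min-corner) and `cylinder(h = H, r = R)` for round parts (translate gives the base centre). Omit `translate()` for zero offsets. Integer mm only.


translate([478, 411, 0]) cylinder(h = 47, r = 108);


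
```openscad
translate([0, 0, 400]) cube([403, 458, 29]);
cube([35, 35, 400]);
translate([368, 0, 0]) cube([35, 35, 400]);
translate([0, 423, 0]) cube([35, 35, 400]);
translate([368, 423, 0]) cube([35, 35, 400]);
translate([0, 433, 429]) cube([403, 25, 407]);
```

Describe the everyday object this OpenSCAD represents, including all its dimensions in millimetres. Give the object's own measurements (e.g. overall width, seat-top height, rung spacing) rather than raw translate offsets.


A chair. The seat is a 403×458×29 mm slab with its top at z = 429 mm, on four 35×35 mm corner legs (flush with the seat edges, standing on z = 0). A flat backrest 25 mm thick, 407 mm tall, spans the full seat width and rises from the seat top along its +y edge, rear face flush with the rear of the seat.


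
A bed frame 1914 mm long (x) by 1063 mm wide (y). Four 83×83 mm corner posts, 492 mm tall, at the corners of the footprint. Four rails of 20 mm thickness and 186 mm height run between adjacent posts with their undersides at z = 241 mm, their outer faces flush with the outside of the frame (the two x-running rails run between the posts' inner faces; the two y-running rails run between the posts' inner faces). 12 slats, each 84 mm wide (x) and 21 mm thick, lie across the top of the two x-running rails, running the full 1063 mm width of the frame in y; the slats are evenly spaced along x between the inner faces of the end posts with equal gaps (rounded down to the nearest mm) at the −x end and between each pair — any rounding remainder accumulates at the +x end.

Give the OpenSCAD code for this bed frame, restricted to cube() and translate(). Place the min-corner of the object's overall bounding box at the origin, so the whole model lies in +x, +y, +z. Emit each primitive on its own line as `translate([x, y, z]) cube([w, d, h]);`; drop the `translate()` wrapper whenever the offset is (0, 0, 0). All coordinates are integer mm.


cube([83, 83, 492]);
translate([0, 980, 0]) cube([83, 83, 492]);
translate([1831, 0, 0]) cube([83, 83, 492]);
translate([1831, 980, 0]) cube([83, 83, 492]);
translate([83, 0, 241]) cube([1748, 20, 186]);
translate([83, 1043, 241]) cube([1748, 20, 186]);
translate([0, 83, 241]) cube([20, 897, 186]);
translate([1894, 83, 241]) cube([20, 897, 186]);
translate([139, 0, 427]) cube([84, 1063, 21]);
translate([279, 0, 427]) cube([84, 1063, 21]);
translate([419, 0, 427]) cube([84, 1063, 21]);
translate([559, 0, 427]) cube([84, 1063, 21]);
translate([699, 0, 427]) cube([84, 1063, 21]);
translate([839, 0, 427]) cube([84, 1063, 21]);
translate([979, 0, 427]) cube([84, 1063, 21]);
translate([1119, 0, 427]) cube([84, 1063, 21]);
translate([1259, 0, 427]) cube([84, 1063, 21]);
translate([1399, 0, 427]) cube([84, 1063, 21]);
translate([1539, 0, 427]) cube([84, 1063, 21]);
translate([1679, 0, 427]) cube([84, 1063, 21]);


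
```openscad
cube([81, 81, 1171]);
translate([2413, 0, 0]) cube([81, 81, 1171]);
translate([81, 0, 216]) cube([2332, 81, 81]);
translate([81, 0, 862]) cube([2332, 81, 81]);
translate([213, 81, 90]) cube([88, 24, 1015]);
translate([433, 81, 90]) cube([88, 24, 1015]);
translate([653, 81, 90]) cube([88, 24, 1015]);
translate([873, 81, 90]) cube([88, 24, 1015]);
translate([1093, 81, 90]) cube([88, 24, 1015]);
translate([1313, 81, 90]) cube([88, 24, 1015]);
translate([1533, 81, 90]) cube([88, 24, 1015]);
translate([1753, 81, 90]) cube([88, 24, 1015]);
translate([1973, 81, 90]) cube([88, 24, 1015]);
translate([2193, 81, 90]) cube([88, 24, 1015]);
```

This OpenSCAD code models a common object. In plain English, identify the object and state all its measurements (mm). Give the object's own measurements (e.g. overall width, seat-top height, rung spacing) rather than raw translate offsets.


A fence section. Two 81×81 mm posts, 1171 mm tall, stand on the floor with a clear span of 2332 mm between their inner faces. Two horizontal rails of 81×81 mm section span the gap between the posts with their undersides at z = 216 mm and z = 862 mm, flush with the posts' −y face. 10 pickets, each 88 mm wide, 24 mm thick and 1015 mm tall, are fixed to the +y face of the rails with their bottoms at z = 90 mm, spaced across the span with a 132 mm gap after the −x post and between neighbouring pickets and before the +x post.


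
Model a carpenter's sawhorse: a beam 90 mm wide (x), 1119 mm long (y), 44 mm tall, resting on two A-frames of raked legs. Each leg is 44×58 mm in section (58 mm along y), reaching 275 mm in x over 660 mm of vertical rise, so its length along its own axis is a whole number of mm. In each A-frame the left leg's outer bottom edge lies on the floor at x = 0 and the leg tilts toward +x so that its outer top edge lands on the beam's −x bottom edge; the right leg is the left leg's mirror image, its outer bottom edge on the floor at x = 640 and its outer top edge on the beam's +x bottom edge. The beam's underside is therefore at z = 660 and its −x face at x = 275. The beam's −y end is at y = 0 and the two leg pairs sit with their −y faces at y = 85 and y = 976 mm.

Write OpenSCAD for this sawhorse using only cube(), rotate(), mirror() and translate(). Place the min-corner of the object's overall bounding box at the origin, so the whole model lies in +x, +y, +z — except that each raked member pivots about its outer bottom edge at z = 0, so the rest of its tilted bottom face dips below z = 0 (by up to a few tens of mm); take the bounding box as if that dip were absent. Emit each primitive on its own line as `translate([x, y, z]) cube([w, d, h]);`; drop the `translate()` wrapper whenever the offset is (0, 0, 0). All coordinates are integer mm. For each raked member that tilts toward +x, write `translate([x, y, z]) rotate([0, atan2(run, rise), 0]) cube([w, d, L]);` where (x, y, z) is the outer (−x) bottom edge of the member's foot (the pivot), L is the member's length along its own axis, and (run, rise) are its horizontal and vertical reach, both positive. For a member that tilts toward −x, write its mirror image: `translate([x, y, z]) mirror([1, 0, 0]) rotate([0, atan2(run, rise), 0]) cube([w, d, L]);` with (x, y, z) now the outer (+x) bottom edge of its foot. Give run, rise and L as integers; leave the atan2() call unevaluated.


translate([275, 0, 660]) cube([90, 1119, 44]);
translate([0, 85, 0]) rotate([0, atan2(275, 660), 0]) cube([44, 58, 715]);
translate([640, 85, 0]) mirror([1, 0, 0]) rotate([0, atan2(275, 660), 0]) cube([44, 58, 715]);
translate([0, 976, 0]) rotate([0, atan2(275, 660), 0]) cube([44, 58, 715]);
translate([640, 976, 0]) mirror([1, 0, 0]) rotate([0, atan2(275, 660), 0]) cube([44, 58, 715]);


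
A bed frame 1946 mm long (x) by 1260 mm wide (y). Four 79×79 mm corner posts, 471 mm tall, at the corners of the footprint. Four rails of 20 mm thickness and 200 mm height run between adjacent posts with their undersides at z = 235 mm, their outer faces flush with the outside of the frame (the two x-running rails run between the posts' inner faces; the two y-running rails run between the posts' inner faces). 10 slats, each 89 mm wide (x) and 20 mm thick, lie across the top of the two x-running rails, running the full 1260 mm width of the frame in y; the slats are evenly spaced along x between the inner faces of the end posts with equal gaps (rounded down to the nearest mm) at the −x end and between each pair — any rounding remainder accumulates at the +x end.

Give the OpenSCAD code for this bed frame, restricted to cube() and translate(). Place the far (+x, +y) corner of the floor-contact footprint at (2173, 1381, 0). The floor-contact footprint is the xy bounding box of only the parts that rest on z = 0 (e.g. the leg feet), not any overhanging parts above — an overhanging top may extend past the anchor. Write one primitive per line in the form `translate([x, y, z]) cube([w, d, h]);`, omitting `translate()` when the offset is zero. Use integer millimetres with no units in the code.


translate([227, 121, 0]) cube([79, 79, 471]);
translate([227, 1302, 0]) cube([79, 79, 471]);
translate([2094, 121, 0]) cube([79, 79, 471]);
translate([2094, 1302, 0]) cube([79, 79, 471]);
translate([306, 121, 235]) cube([1788, 20, 200]);
translate([306, 1361, 235]) cube([1788, 20, 200]);
translate([227, 200, 235]) cube([20, 1102, 200]);
translate([2153, 200, 235]) cube([20, 1102, 200]);
translate([387, 121, 435]) cube([89, 1260, 20]);
translate([557, 121, 435]) cube([89, 1260, 20]);
translate([727, 121, 435]) cube([89, 1260, 20]);
translate([897, 121, 435]) cube([89, 1260, 20]);
translate([1067, 121, 435]) cube([89, 1260, 20]);
translate([1237, 121, 435]) cube([89, 1260, 20]);
translate([1407, 121, 435]) cube([89, 1260, 20]);
translate([1577, 121, 435]) cube([89, 1260, 20]);
translate([1747, 121, 435]) cube([89, 1260, 20]);
translate([1917, 121, 435]) cube([89, 1260, 20]);


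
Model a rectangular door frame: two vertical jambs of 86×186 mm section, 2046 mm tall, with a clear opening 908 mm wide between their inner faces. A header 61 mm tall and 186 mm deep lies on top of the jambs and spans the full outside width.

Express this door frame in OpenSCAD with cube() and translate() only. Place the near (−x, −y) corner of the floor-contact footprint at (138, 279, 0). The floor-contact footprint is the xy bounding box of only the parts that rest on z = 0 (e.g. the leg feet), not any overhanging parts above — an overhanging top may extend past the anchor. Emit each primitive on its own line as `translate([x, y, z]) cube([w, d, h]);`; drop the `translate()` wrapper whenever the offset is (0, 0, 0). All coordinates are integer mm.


translate([138, 279, 0]) cube([86, 186, 2046]);
translate([1132, 279, 0]) cube([86, 186, 2046]);
translate([138, 279, 2046]) cube([1080, 186, 61]);


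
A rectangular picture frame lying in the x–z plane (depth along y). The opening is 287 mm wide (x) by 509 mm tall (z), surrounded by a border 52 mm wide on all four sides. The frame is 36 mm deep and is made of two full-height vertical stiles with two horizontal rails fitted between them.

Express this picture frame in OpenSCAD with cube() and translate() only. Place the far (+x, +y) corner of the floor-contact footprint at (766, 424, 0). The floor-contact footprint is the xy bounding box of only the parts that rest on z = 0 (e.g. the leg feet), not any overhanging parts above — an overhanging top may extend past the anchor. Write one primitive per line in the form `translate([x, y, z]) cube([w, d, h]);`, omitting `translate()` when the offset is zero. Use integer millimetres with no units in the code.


translate([375, 388, 0]) cube([52, 36, 613]);
translate([714, 388, 0]) cube([52, 36, 613]);
translate([427, 388, 0]) cube([287, 36, 52]);
translate([427, 388, 561]) cube([287, 36, 52]);


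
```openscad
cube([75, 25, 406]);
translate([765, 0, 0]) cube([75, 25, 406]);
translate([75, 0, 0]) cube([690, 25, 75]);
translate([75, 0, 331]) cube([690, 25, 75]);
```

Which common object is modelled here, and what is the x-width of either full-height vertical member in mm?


A picture frame. The border width is 75 mm.

Four thin pieces enclosing a rectangular opening — a picture frame. The two full-height stiles are 406 mm tall; the top rail sits at z = 331 and is 75 mm tall, so the border above the opening is 406 − 331 = 75 mm, matching the stile x-width.


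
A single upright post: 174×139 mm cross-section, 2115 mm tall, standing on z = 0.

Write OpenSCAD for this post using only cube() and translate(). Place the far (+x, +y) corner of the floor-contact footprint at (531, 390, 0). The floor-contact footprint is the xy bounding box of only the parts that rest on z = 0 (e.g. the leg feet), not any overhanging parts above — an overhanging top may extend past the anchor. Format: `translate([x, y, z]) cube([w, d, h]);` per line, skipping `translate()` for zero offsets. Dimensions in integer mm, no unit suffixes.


translate([357, 251, 0]) cube([174, 139, 2115]);


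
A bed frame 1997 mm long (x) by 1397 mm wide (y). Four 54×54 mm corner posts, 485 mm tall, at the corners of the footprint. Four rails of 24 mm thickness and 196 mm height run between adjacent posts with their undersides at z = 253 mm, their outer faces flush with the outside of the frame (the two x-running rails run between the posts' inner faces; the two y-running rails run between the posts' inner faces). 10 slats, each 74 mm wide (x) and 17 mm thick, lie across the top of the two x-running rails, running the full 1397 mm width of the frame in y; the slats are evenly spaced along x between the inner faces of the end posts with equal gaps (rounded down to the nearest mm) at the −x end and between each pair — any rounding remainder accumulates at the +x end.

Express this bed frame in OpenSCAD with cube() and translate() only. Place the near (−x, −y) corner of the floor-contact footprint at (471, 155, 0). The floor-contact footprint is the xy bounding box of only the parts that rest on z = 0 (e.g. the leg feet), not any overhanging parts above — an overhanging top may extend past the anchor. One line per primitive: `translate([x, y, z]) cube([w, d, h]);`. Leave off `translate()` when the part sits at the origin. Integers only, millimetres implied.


translate([471, 155, 0]) cube([54, 54, 485]);
translate([471, 1498, 0]) cube([54, 54, 485]);
translate([2414, 155, 0]) cube([54, 54, 485]);
translate([2414, 1498, 0]) cube([54, 54, 485]);
translate([525, 155, 253]) cube([1889, 24, 196]);
translate([525, 1528, 253]) cube([1889, 24, 196]);
translate([471, 209, 253]) cube([24, 1289, 196]);
translate([2444, 209, 253]) cube([24, 1289, 196]);
translate([629, 155, 449]) cube([74, 1397, 17]);
translate([807, 155, 449]) cube([74, 1397, 17]);
translate([985, 155, 449]) cube([74, 1397, 17]);
translate([1163, 155, 449]) cube([74, 1397, 17]);
translate([1341, 155, 449]) cube([74, 1397, 17]);
translate([1519, 155, 449]) cube([74, 1397, 17]);
translate([1697, 155, 449]) cube([74, 1397, 17]);
translate([1875, 155, 449]) cube([74, 1397, 17]);
translate([2053, 155, 449]) cube([74, 1397, 17]);
translate([2231, 155, 449]) cube([74, 1397, 17]);


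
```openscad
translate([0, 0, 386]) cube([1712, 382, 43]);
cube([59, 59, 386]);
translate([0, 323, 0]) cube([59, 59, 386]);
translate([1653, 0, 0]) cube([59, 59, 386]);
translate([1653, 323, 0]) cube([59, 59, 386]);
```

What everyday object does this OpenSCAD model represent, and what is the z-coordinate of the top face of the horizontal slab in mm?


A bench. The seat-top height is 429 mm.

A long slab on four corner posts — a bench. The slab sits at z = 386 with thickness 43, so the top is 386 + 43 = 429 mm.


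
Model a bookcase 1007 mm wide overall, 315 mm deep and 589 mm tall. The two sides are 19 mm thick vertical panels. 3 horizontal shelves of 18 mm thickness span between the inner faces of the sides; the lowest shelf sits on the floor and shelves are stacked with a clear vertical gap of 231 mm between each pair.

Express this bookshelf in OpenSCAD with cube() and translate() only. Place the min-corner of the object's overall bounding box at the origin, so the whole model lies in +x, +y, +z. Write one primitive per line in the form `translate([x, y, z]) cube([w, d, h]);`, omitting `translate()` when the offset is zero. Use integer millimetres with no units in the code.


cube([19, 315, 589]);
translate([988, 0, 0]) cube([19, 315, 589]);
translate([19, 0, 0]) cube([969, 315, 18]);
translate([19, 0, 249]) cube([969, 315, 18]);
translate([19, 0, 498]) cube([969, 315, 18]);


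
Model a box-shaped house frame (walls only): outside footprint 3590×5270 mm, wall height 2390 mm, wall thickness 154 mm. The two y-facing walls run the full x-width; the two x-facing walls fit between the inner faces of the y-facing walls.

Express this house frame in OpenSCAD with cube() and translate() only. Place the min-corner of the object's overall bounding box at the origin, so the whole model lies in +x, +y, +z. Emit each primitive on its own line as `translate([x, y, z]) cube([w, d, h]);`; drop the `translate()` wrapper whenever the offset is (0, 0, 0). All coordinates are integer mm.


cube([3590, 154, 2390]);
translate([0, 5116, 0]) cube([3590, 154, 2390]);
translate([0, 154, 0]) cube([154, 4962, 2390]);
translate([3436, 154, 0]) cube([154, 4962, 2390]);


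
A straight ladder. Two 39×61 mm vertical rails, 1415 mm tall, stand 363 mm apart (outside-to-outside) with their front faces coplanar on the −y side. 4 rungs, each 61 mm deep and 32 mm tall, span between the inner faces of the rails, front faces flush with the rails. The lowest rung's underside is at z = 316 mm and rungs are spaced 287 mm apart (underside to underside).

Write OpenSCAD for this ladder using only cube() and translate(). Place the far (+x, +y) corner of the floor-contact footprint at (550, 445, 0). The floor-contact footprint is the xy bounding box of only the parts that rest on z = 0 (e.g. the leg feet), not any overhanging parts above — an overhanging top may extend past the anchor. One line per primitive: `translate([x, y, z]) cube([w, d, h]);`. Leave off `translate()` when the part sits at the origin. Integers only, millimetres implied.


translate([187, 384, 0]) cube([39, 61, 1415]);
translate([511, 384, 0]) cube([39, 61, 1415]);
translate([226, 384, 316]) cube([285, 61, 32]);
translate([226, 384, 603]) cube([285, 61, 32]);
translate([226, 384, 890]) cube([285, 61, 32]);
translate([226, 384, 1177]) cube([285, 61, 32]);


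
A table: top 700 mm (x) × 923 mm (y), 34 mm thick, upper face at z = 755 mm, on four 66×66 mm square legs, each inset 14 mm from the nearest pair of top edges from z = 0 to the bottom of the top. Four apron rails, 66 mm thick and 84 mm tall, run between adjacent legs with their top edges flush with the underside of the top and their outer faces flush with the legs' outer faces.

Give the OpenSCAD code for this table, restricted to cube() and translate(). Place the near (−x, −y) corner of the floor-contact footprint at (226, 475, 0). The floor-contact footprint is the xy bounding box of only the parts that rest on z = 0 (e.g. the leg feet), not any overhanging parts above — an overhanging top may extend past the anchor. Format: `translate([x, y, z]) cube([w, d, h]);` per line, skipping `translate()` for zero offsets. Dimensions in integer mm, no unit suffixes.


// leg_h = 755 - 34 = 721
// apron z = 721 - 84 = 637
translate([212, 461, 721]) cube([700, 923, 34]);
translate([226, 475, 0]) cube([66, 66, 721]);
translate([832, 475, 0]) cube([66, 66, 721]);
translate([226, 1304, 0]) cube([66, 66, 721]);
translate([832, 1304, 0]) cube([66, 66, 721]);
translate([292, 475, 637]) cube([540, 66, 84]);
translate([292, 1304, 637]) cube([540, 66, 84]);
translate([226, 541, 637]) cube([66, 763, 84]);
translate([832, 541, 637]) cube([66, 763, 84]);


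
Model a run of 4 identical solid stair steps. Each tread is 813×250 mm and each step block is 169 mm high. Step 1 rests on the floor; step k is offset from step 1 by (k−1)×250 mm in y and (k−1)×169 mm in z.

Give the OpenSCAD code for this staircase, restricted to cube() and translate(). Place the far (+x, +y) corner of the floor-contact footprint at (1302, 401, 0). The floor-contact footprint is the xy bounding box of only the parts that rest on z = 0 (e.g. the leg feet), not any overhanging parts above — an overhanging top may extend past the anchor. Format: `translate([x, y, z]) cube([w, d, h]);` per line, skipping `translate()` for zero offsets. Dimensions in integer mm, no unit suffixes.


translate([489, 151, 0]) cube([813, 250, 169]);
translate([489, 401, 169]) cube([813, 250, 169]);
translate([489, 651, 338]) cube([813, 250, 169]);
translate([489, 901, 507]) cube([813, 250, 169]);


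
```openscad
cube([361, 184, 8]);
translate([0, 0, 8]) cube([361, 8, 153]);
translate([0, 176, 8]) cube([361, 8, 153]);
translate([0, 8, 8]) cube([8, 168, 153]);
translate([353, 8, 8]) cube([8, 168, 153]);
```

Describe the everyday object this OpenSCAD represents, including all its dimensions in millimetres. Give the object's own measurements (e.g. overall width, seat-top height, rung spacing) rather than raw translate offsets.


An open-topped rectangular box: outside dimensions 361×184×161 mm, with a uniform wall and base thickness of 8 mm. The base is a full 361×184 slab on the floor; four walls sit on top of the base. The front and back walls (the −y and +y sides) span the full width; the two side walls fit between them.


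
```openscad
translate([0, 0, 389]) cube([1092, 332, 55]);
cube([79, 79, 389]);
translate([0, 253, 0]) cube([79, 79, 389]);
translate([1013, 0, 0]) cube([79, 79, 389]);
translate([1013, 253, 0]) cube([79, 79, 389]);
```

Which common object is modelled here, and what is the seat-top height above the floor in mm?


A bench. The seat-top height is 444 mm.

A long slab on four corner posts — a bench. The slab sits at z = 389 with thickness 55, so the top is 389 + 55 = 444 mm.


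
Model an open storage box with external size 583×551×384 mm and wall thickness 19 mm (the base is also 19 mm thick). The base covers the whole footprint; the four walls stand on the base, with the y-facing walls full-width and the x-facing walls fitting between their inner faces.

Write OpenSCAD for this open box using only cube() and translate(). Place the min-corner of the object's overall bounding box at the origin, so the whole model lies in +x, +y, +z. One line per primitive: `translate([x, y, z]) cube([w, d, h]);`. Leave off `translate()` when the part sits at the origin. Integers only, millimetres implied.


cube([583, 551, 19]);
translate([0, 0, 19]) cube([583, 19, 365]);
translate([0, 532, 19]) cube([583, 19, 365]);
translate([0, 19, 19]) cube([19, 513, 365]);
translate([564, 19, 19]) cube([19, 513, 365]);


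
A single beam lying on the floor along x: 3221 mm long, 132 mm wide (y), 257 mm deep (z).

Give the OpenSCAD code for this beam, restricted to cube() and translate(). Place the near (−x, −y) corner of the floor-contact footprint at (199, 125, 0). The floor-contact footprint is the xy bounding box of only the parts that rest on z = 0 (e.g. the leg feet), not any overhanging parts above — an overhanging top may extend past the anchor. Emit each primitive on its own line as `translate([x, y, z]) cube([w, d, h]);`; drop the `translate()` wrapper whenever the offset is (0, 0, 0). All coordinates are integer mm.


translate([199, 125, 0]) cube([3221, 132, 257]);


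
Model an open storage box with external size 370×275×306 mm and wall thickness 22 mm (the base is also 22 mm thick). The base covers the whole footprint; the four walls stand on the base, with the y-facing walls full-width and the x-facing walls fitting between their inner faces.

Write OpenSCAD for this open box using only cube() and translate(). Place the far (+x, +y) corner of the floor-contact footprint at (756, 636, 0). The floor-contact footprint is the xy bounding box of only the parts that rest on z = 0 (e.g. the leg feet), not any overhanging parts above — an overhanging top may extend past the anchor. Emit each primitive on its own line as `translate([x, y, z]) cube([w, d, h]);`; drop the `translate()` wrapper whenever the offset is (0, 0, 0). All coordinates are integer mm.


translate([386, 361, 0]) cube([370, 275, 22]);
translate([386, 361, 22]) cube([370, 22, 284]);
translate([386, 614, 22]) cube([370, 22, 284]);
translate([386, 383, 22]) cube([22, 231, 284]);
translate([734, 383, 22]) cube([22, 231, 284]);


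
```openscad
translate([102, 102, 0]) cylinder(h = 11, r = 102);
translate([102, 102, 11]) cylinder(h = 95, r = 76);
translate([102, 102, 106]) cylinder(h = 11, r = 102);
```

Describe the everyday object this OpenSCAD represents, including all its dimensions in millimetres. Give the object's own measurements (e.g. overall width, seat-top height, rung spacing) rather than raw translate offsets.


A spool: two coaxial disc flanges of radius 102 mm and thickness 11 mm, joined by a core cylinder of radius 76 mm and height 95 mm. The lower flange rests on z = 0 and the three cylinders share a vertical axis.


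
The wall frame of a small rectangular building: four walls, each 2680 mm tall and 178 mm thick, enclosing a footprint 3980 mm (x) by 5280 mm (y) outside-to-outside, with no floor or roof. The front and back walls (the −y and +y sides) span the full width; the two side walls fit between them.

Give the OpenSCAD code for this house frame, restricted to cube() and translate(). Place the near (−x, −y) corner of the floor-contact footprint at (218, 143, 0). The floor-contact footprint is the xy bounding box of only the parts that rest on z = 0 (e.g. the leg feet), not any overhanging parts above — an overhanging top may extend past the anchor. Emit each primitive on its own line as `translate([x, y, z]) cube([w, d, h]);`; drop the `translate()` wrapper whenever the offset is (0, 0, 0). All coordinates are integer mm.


translate([218, 143, 0]) cube([3980, 178, 2680]);
translate([218, 5245, 0]) cube([3980, 178, 2680]);
translate([218, 321, 0]) cube([178, 4924, 2680]);
translate([4020, 321, 0]) cube([178, 4924, 2680]);
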